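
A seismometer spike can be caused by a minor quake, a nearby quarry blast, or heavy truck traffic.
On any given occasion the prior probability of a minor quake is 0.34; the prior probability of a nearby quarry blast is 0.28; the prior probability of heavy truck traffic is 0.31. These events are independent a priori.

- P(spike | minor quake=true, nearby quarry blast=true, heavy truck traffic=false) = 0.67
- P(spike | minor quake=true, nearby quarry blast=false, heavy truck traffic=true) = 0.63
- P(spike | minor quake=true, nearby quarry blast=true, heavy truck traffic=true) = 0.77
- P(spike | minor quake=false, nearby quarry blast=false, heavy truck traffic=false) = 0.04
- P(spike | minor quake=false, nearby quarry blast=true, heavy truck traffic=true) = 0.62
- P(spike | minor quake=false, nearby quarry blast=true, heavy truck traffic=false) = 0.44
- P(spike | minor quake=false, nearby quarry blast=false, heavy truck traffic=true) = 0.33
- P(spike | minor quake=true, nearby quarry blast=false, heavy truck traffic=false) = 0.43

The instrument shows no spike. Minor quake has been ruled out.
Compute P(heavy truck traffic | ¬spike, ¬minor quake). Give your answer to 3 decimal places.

Numerator (weight on configurations with heavy truck traffic): 0.149544 + 0.032984 = 0.182528
Normalizer over all consistent configurations: 0.96·0.72·0.69 + 0.67·0.72·0.31 + 0.56·0.28·0.69 + 0.38·0.28·0.31 = 0.767648
P(heavy truck traffic | ¬spike, ¬minor quake) = 0.182528/0.767648 ≈ 0.238

P(heavy truck traffic | ¬spike, ¬minor quake) ≈ 0.238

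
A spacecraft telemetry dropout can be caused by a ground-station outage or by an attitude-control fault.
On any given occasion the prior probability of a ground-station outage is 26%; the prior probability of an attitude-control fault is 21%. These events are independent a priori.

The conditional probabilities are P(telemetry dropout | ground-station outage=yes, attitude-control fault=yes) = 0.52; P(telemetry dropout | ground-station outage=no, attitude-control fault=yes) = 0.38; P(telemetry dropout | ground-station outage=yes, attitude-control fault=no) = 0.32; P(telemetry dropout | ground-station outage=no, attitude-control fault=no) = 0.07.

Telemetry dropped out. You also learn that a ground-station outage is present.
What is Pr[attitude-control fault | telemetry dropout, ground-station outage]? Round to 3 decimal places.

Pr[attitude-control fault | telemetry dropout, ground-station outage] ≈ 0.302

Sum P(telemetry dropout|·) weighted by the priors over both values of attitude-control fault:
  P(telemetry dropout | ground-station outage) = 0.32*0.79 + 0.52*0.21
        = 0.252800 + 0.109200 = 0.362000
Configurations with attitude-control fault contribute 0.109200, so
  P(attitude-control fault | telemetry dropout, ground-station outage) = 0.109200 / 0.362000 ≈ 0.302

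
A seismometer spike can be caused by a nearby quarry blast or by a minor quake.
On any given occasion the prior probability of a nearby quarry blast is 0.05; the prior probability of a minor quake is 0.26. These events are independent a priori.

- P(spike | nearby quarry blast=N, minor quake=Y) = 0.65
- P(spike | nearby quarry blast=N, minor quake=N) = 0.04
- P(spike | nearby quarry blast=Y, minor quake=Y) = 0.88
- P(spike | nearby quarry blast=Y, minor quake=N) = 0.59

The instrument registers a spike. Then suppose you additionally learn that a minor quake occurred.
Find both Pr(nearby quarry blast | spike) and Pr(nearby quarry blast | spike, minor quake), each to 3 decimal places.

P(spike) = 0.04*0.95*0.74 + 0.65*0.95*0.26 + 0.59*0.05*0.74 + 0.88*0.05*0.26 = 0.028120 + 0.160550 + 0.021830 + 0.011440 = 0.221940
Of this, 0.033270 comes from 0.021830 + 0.011440 (the nearby quarry blast=true cases).
Hence the posterior is 0.033270/0.221940 ≈ 0.150.

Now condition on the additional information:
Sum P(spike|·) weighted by the priors over both values of nearby quarry blast:
  P(spike | minor quake) = 0.65*0.95 + 0.88*0.05
        = 0.617500 + 0.044000 = 0.661500
Keeping only the nearby quarry blast-present terms gives 0.044000, so
  P(nearby quarry blast | spike, minor quake) = 0.044000 / 0.661500 ≈ 0.067

Pr(nearby quarry blast | spike) ≈ 0.150; Pr(nearby quarry blast | spike, minor quake) ≈ 0.067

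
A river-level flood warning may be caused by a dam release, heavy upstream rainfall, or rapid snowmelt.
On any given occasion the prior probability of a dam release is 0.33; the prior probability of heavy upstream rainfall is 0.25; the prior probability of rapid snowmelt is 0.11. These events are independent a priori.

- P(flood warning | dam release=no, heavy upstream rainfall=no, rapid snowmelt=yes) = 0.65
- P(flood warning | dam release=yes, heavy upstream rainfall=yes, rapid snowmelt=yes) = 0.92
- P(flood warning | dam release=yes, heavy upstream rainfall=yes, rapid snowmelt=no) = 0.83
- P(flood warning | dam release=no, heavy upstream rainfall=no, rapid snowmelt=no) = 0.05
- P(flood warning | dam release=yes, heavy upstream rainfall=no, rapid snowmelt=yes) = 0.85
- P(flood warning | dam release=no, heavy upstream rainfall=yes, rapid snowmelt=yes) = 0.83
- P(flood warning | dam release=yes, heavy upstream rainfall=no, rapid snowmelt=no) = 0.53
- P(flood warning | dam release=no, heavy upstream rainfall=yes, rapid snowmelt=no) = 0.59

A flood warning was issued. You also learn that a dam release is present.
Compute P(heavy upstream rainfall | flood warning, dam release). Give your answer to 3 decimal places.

P(heavy upstream rainfall | flood warning, dam release) ≈ 0.331

Enumerate the 4 (heavy upstream rainfall, rapid snowmelt) configurations and weight by the priors:
  P(flood warning | dam release) = 0.53·0.75·0.89 + 0.85·0.75·0.11 + 0.83·0.25·0.89 + 0.92·0.25·0.11
        = 0.353775 + 0.070125 + 0.184675 + 0.025300 = 0.633875
Keeping only the heavy upstream rainfall-present terms gives 0.209975, so
  P(heavy upstream rainfall | flood warning, dam release) = 0.209975 / 0.633875 ≈ 0.331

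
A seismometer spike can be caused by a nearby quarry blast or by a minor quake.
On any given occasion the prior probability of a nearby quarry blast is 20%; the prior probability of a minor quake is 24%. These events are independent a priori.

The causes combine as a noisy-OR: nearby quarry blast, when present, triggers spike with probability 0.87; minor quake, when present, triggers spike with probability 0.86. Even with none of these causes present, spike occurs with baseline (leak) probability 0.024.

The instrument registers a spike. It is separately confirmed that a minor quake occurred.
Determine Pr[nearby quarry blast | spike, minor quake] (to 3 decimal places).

Under noisy-OR, P(spike | causes) = 1 − (1−0.024)·∏(1−qᵢ) over the active causes.
Numerator (weight on configurations with nearby quarry blast): 0.982237·0.2 = 0.196447
Normalizer over all consistent configurations: 0.86336·0.8 + 0.982237·0.2 = 0.887135
P(nearby quarry blast | spike, minor quake) = 0.196447/0.887135 ≈ 0.221

Pr[nearby quarry blast | spike, minor quake] ≈ 0.221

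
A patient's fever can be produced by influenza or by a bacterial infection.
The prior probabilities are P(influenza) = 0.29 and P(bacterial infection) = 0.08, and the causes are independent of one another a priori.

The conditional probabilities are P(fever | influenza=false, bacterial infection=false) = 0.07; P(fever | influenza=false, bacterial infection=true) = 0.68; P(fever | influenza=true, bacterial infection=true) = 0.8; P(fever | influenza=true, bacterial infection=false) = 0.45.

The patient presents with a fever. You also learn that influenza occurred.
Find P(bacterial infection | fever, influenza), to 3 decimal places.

P(bacterial infection | fever, influenza) ≈ 0.134

For the numerator, keep only bacterial infection=true terms: 0.8×0.08 = 0.064000
Denominator P(fever | influenza): 0.45×0.92 + 0.8×0.08 = 0.478000
P(bacterial infection | fever, influenza) = 0.064000/0.478000 ≈ 0.134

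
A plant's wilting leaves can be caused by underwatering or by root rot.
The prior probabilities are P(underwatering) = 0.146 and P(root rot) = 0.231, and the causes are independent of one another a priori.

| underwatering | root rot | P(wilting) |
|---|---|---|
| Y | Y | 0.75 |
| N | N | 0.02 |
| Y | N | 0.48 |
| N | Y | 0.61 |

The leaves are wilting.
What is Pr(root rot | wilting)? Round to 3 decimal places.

Pr(root rot | wilting) ≈ 0.685

Numerator (weight on configurations with root rot): 0.120337 + 0.025294 = 0.145631
Normalizer over all consistent configurations: 0.02·0.854·0.769 + 0.61·0.854·0.231 + 0.48·0.146·0.769 + 0.75·0.146·0.231 = 0.212658
P(root rot | wilting) = 0.145631/0.212658 ≈ 0.685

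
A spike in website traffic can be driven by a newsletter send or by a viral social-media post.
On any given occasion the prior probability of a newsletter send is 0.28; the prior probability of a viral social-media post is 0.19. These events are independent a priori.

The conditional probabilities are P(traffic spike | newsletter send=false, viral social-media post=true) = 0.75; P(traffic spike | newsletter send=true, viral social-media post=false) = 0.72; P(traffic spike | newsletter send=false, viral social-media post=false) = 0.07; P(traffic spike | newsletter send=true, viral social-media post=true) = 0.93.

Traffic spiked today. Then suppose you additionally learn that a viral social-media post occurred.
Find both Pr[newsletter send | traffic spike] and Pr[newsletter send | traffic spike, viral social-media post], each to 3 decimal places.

Pr[newsletter send | traffic spike] ≈ 0.597; Pr[newsletter send | traffic spike, viral social-media post] ≈ 0.325

P(traffic spike) = 0.07×0.72×0.81 + 0.75×0.72×0.19 + 0.72×0.28×0.81 + 0.93×0.28×0.19 = 0.040824 + 0.102600 + 0.163296 + 0.049476 = 0.356196
Of this, 0.212772 comes from 0.163296 + 0.049476 (the newsletter send=true cases).
Hence the posterior is 0.212772/0.356196 ≈ 0.597.

Now condition on the additional information:
P(traffic spike | viral social-media post) = 0.75×0.72 + 0.93×0.28 = 0.540000 + 0.260400 = 0.800400
The newsletter send-present share is 0.93×0.28 = 0.260400.
P(newsletter send | traffic spike, viral social-media post) = 0.260400 / 0.800400 ≈ 0.325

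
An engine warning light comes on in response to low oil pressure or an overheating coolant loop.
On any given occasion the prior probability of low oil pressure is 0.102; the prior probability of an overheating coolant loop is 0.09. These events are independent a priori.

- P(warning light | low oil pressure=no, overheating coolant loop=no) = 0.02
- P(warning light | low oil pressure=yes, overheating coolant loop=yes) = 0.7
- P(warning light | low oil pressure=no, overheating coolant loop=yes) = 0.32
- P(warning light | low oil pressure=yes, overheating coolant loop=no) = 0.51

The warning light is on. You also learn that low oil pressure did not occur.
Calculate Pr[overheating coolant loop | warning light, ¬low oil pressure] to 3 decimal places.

Pr[overheating coolant loop | warning light, ¬low oil pressure] ≈ 0.613

For the numerator, keep only overheating coolant loop=true terms: 0.32×0.09 = 0.028800
Normalizer over all consistent configurations: 0.02×0.91 + 0.32×0.09 = 0.047000
Posterior = 0.028800 / 0.047000 ≈ 0.613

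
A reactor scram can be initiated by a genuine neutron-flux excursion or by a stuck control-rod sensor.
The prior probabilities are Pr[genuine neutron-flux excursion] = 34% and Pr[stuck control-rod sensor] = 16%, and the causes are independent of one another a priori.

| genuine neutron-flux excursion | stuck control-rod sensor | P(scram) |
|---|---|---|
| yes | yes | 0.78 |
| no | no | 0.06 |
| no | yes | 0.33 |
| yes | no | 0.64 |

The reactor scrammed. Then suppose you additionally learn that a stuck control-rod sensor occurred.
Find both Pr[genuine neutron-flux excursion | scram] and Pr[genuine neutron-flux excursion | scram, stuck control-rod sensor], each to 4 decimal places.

Pr[genuine neutron-flux excursion | scram] ≈ 0.7678; Pr[genuine neutron-flux excursion | scram, stuck control-rod sensor] ≈ 0.5491

P(scram) = 0.06·0.66·0.84 + 0.33·0.66·0.16 + 0.64·0.34·0.84 + 0.78·0.34·0.16 = 0.033264 + 0.034848 + 0.182784 + 0.042432 = 0.293328
Restricting to configurations with genuine neutron-flux excursion present: 0.182784 + 0.042432 = 0.225216.
P(genuine neutron-flux excursion | scram) = 0.225216 / 0.293328 ≈ 0.7678

Now condition on the additional information:
Numerator (weight on configurations with genuine neutron-flux excursion): 0.78*0.34 = 0.265200
The normalizing constant is 0.33*0.66 + 0.78*0.34 = 0.483000
Posterior = 0.265200 / 0.483000 ≈ 0.5491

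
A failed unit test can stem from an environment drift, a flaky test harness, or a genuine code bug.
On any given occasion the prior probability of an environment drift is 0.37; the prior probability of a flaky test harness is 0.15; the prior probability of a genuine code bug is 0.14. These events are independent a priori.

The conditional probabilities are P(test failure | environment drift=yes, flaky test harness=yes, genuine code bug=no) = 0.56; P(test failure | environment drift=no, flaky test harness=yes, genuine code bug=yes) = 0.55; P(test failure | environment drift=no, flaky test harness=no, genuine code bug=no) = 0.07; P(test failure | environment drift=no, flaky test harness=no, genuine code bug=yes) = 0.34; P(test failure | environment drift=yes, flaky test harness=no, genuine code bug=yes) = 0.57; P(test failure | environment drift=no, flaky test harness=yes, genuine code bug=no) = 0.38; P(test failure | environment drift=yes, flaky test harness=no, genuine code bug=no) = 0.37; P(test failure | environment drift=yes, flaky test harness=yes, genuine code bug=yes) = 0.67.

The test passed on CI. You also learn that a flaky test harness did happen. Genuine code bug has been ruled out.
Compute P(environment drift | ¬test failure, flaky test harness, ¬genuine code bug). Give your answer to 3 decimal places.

P(environment drift | ¬test failure, flaky test harness, ¬genuine code bug) ≈ 0.294

Enumerate both values of environment drift and weight by the priors:
  P(¬test failure | flaky test harness, ¬genuine code bug) = 0.62×0.63 + 0.44×0.37
        = 0.390600 + 0.162800 = 0.553400
Keeping only the environment drift-present terms gives 0.162800, so
  P(environment drift | ¬test failure, flaky test harness, ¬genuine code bug) = 0.162800 / 0.553400 ≈ 0.294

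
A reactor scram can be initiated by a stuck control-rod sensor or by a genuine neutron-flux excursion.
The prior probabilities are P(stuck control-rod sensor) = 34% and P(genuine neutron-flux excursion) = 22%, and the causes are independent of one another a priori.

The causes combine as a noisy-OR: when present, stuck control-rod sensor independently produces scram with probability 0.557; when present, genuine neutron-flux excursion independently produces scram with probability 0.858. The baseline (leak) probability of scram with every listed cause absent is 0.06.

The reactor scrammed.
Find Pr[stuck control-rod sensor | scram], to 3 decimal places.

Pr[stuck control-rod sensor | scram] ≈ 0.590

Under noisy-OR, P(scram | causes) = 1 − (1−0.06)·∏(1−qᵢ) over the active causes.
Enumerate the 4 (stuck control-rod sensor, genuine neutron-flux excursion) configurations and weight by the priors:
  P(scram) = 0.06×0.66×0.78 + 0.86652×0.66×0.22 + 0.58358×0.34×0.78 + 0.940868×0.34×0.22
        = 0.030888 + 0.125819 + 0.154765 + 0.070377 = 0.381849
Configurations with stuck control-rod sensor contribute 0.225142, so
  P(stuck control-rod sensor | scram) = 0.225142 / 0.381849 ≈ 0.590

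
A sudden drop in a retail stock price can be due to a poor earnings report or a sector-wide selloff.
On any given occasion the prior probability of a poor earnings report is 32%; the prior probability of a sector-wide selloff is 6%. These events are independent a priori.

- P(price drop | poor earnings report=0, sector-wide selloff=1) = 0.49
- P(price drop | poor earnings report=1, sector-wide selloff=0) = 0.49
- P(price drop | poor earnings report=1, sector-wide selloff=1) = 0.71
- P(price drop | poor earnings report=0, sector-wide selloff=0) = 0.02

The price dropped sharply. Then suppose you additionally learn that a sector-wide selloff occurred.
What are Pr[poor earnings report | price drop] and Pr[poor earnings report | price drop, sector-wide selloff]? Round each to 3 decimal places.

Enumerate the 4 (poor earnings report, sector-wide selloff) configurations and weight by the priors:
  P(price drop) = 0.02·0.68·0.94 + 0.49·0.68·0.06 + 0.49·0.32·0.94 + 0.71·0.32·0.06
        = 0.012784 + 0.019992 + 0.147392 + 0.013632 = 0.193800
Configurations with poor earnings report contribute 0.161024, so
  P(poor earnings report | price drop) = 0.161024 / 0.193800 ≈ 0.831

Now also conditioning on sector-wide selloff=true:
For the numerator, keep only poor earnings report=true terms: 0.71×0.32 = 0.227200
The normalizing constant is 0.49×0.68 + 0.71×0.32 = 0.560400
Posterior = 0.227200 / 0.560400 ≈ 0.405
This is intercausal reasoning (explaining away): once sector-wide selloff accounts for the price drop, poor earnings report becomes less likely.

Pr[poor earnings report | price drop] ≈ 0.831; Pr[poor earnings report | price drop, sector-wide selloff] ≈ 0.405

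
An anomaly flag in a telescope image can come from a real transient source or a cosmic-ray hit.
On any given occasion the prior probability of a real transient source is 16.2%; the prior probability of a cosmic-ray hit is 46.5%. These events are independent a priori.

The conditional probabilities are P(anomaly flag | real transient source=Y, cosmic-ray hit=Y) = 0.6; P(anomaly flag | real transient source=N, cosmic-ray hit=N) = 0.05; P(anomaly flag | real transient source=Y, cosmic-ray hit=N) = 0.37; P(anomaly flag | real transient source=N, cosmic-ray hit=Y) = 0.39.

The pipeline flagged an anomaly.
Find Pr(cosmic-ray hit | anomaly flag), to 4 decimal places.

P(anomaly flag) = 0.05×0.838×0.535 + 0.39×0.838×0.465 + 0.37×0.162×0.535 + 0.6×0.162×0.465 = 0.022417 + 0.151971 + 0.032068 + 0.045198 = 0.251654
Of this, 0.197169 comes from 0.151971 + 0.045198 (the cosmic-ray hit=true cases).
P(cosmic-ray hit | anomaly flag) = 0.197169 / 0.251654 ≈ 0.7835

Pr(cosmic-ray hit | anomaly flag) ≈ 0.7835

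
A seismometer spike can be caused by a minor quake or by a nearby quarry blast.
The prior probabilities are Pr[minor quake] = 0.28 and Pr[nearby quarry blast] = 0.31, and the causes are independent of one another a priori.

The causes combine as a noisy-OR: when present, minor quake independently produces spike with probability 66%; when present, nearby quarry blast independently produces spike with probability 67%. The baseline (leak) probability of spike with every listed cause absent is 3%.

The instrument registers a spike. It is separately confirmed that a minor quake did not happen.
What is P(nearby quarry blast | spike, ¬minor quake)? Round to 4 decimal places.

Under noisy-OR, P(spike | causes) = 1 − (1−0.03)·∏(1−qᵢ) over the active causes.
Weight on nearby quarry blast=true, given the evidence: 0.6799×0.31 = 0.210769
Normalizer over all consistent configurations: 0.03×0.69 + 0.6799×0.31 = 0.231469
P(nearby quarry blast | spike, ¬minor quake) = 0.210769/0.231469 ≈ 0.9106

P(nearby quarry blast | spike, ¬minor quake) ≈ 0.9106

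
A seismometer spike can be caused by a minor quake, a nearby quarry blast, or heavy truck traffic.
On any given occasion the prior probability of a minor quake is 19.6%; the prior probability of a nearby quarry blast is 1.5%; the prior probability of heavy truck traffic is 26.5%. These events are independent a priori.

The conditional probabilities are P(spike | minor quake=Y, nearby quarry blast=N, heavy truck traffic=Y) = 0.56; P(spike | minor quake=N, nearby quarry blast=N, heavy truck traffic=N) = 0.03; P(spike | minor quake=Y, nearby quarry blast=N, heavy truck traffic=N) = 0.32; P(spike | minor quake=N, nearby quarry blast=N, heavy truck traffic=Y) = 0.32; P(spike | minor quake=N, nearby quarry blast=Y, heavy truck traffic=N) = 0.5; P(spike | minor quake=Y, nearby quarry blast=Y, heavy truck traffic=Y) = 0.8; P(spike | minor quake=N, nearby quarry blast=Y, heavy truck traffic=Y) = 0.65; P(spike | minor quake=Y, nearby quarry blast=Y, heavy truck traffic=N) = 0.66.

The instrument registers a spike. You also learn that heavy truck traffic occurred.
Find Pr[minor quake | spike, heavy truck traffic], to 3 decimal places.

Pr[minor quake | spike, heavy truck traffic] ≈ 0.297

Enumerate the 4 (minor quake, nearby quarry blast) configurations and weight by the priors:
  P(spike | heavy truck traffic) = 0.32·0.804·0.985 + 0.65·0.804·0.015 + 0.56·0.196·0.985 + 0.8·0.196·0.015
        = 0.253421 + 0.007839 + 0.108114 + 0.002352 = 0.371726
Configurations with minor quake contribute 0.110466, so
  P(minor quake | spike, heavy truck traffic) = 0.110466 / 0.371726 ≈ 0.297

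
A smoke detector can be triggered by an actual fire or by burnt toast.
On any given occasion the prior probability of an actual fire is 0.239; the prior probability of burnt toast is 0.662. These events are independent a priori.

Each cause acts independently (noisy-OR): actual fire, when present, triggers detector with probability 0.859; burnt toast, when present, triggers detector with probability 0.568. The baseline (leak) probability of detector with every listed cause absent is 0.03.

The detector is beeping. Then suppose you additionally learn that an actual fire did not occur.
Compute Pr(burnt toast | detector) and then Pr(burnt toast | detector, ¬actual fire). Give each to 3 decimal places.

Pr(burnt toast | detector) ≈ 0.851; Pr(burnt toast | detector, ¬actual fire) ≈ 0.974

Under noisy-OR, P(detector | causes) = 1 − (1−0.03)·∏(1−qᵢ) over the active causes.
P(detector) = 0.03*0.761*0.338 + 0.58096*0.761*0.662 + 0.86323*0.239*0.338 + 0.940915*0.239*0.662 = 0.007717 + 0.292677 + 0.069733 + 0.148870 = 0.518997
Restricting to configurations with burnt toast present: 0.292677 + 0.148870 = 0.441547.
P(burnt toast | detector) = 0.441547 / 0.518997 ≈ 0.851

Now condition on the additional information:
P(detector | ¬actual fire) = 0.03*0.338 + 0.58096*0.662 = 0.010140 + 0.384596 = 0.394736
The burnt toast-present share is 0.58096*0.662 = 0.384596.
Hence the posterior is 0.384596/0.394736 ≈ 0.974.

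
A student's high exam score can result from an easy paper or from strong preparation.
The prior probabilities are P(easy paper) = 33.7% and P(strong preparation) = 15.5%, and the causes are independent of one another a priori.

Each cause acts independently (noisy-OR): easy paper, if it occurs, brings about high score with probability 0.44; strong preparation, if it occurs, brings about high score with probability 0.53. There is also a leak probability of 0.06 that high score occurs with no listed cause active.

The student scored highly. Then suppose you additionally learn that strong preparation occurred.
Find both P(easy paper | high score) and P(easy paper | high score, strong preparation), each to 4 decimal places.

P(easy paper | high score) ≈ 0.6569; P(easy paper | high score, strong preparation) ≈ 0.4066

Under noisy-OR, P(high score | causes) = 1 − (1−0.06)·∏(1−qᵢ) over the active causes.
Numerator (weight on configurations with easy paper): 0.134865 + 0.039312 = 0.174177
Denominator P(high score): 0.06*0.663*0.845 + 0.5582*0.663*0.155 + 0.4736*0.337*0.845 + 0.752592*0.337*0.155 = 0.265154
P(easy paper | high score) = 0.174177/0.265154 ≈ 0.6569

Now also conditioning on strong preparation=true:
Weight on easy paper=true, given the evidence: 0.752592×0.337 = 0.253624
Normalizer over all consistent configurations: 0.5582×0.663 + 0.752592×0.337 = 0.623711
P(easy paper | high score, strong preparation) = 0.253624/0.623711 ≈ 0.4066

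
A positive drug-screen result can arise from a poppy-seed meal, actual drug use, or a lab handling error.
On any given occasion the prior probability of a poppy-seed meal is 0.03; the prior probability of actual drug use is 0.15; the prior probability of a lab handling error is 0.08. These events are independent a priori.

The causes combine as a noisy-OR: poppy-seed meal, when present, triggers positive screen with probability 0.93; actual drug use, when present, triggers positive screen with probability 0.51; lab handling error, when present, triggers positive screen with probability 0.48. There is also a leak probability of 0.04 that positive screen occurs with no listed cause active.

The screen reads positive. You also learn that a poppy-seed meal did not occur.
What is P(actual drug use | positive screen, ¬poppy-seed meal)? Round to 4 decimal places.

P(actual drug use | positive screen, ¬poppy-seed meal) ≈ 0.5570

Under noisy-OR, P(positive screen | causes) = 1 − (1−0.04)·∏(1−qᵢ) over the active causes.
Numerator (weight on configurations with actual drug use): 0.073085 + 0.009065 = 0.082150
Normalizer over all consistent configurations: 0.04×0.85×0.92 + 0.5008×0.85×0.08 + 0.5296×0.15×0.92 + 0.755392×0.15×0.08 = 0.147484
P(actual drug use | positive screen, ¬poppy-seed meal) = 0.082150/0.147484 ≈ 0.5570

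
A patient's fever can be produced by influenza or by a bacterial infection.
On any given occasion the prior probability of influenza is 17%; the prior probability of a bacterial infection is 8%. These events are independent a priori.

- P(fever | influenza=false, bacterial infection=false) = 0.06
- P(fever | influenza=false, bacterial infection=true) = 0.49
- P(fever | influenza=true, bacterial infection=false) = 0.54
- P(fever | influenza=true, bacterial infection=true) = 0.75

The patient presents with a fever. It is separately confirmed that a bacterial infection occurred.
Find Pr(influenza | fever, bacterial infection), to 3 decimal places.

Pr(influenza | fever, bacterial infection) ≈ 0.239

P(fever | bacterial infection) = 0.49·0.83 + 0.75·0.17 = 0.406700 + 0.127500 = 0.534200
Of this, 0.127500 comes from 0.75·0.17 (the influenza=true cases).
P(influenza | fever, bacterial infection) = 0.127500 / 0.534200 ≈ 0.239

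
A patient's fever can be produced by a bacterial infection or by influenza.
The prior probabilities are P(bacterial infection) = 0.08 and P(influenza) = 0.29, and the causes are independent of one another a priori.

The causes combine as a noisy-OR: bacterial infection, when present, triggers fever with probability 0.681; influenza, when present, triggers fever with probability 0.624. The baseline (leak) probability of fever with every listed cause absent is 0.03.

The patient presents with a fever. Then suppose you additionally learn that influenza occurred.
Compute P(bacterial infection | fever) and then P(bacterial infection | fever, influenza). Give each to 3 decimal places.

Under noisy-OR, P(fever | causes) = 1 − (1−0.03)·∏(1−qᵢ) over the active causes.
Sum P(fever|·) weighted by the priors over the 4 (bacterial infection, influenza) configurations:
  P(fever) = 0.03×0.92×0.71 + 0.63528×0.92×0.29 + 0.69057×0.08×0.71 + 0.883654×0.08×0.29
        = 0.019596 + 0.169493 + 0.039224 + 0.020501 = 0.248814
Keeping only the bacterial infection-present terms gives 0.059725, so
  P(bacterial infection | fever) = 0.059725 / 0.248814 ≈ 0.240

Now also conditioning on influenza=true:
For the numerator, keep only bacterial infection=true terms: 0.883654*0.08 = 0.070692
Normalizer over all consistent configurations: 0.63528*0.92 + 0.883654*0.08 = 0.655150
P(bacterial infection | fever, influenza) = 0.070692/0.655150 ≈ 0.108

P(bacterial infection | fever) ≈ 0.240; P(bacterial infection | fever, influenza) ≈ 0.108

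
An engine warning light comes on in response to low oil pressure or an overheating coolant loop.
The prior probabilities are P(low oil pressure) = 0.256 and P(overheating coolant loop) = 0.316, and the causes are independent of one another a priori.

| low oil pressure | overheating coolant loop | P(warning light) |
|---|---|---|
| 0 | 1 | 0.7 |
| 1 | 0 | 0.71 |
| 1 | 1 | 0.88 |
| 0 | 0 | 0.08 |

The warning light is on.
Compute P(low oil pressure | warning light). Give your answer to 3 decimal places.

P(low oil pressure | warning light) ≈ 0.488

P(warning light) = 0.08·0.744·0.684 + 0.7·0.744·0.316 + 0.71·0.256·0.684 + 0.88·0.256·0.316 = 0.040712 + 0.164573 + 0.124324 + 0.071188 = 0.400797
Of this, 0.195512 comes from 0.124324 + 0.071188 (the low oil pressure=true cases).
So P(low oil pressure | warning light) = 0.195512/0.400797 ≈ 0.488.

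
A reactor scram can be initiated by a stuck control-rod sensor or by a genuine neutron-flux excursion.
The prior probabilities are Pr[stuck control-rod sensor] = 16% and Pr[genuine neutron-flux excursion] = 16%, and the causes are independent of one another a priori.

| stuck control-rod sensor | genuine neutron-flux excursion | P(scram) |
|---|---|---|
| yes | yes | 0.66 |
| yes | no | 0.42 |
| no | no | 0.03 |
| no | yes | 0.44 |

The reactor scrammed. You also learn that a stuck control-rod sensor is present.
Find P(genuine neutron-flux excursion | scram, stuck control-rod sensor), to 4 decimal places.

P(genuine neutron-flux excursion | scram, stuck control-rod sensor) ≈ 0.2304

Enumerate both values of genuine neutron-flux excursion and weight by the priors:
  P(scram | stuck control-rod sensor) = 0.42*0.84 + 0.66*0.16
        = 0.352800 + 0.105600 = 0.458400
The terms with genuine neutron-flux excursion present sum to 0.105600, so
  P(genuine neutron-flux excursion | scram, stuck control-rod sensor) = 0.105600 / 0.458400 ≈ 0.2304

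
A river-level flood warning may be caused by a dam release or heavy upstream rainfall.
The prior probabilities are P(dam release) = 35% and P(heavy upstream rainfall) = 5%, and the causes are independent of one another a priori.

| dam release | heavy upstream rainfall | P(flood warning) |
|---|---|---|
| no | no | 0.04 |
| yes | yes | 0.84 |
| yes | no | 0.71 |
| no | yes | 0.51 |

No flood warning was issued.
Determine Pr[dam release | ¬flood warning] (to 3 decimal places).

Enumerate the 4 (dam release, heavy upstream rainfall) configurations and weight by the priors:
  P(¬flood warning) = 0.96*0.65*0.95 + 0.49*0.65*0.05 + 0.29*0.35*0.95 + 0.16*0.35*0.05
        = 0.592800 + 0.015925 + 0.096425 + 0.002800 = 0.707950
Configurations with dam release contribute 0.099225, so
  P(dam release | ¬flood warning) = 0.099225 / 0.707950 ≈ 0.140

Pr[dam release | ¬flood warning] ≈ 0.140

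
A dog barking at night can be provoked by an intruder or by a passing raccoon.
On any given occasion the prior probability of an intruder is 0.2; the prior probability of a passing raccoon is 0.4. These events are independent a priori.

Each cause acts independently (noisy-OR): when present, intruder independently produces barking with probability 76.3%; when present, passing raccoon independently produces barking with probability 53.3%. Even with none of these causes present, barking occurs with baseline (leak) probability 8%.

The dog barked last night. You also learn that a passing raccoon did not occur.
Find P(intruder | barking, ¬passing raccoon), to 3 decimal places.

P(intruder | barking, ¬passing raccoon) ≈ 0.710

Under noisy-OR, P(barking | causes) = 1 − (1−0.08)·∏(1−qᵢ) over the active causes.
Enumerate both values of intruder and weight by the priors:
  P(barking | ¬passing raccoon) = 0.08·0.8 + 0.78196·0.2
        = 0.064000 + 0.156392 = 0.220392
The terms with intruder present sum to 0.156392, so
  P(intruder | barking, ¬passing raccoon) = 0.156392 / 0.220392 ≈ 0.710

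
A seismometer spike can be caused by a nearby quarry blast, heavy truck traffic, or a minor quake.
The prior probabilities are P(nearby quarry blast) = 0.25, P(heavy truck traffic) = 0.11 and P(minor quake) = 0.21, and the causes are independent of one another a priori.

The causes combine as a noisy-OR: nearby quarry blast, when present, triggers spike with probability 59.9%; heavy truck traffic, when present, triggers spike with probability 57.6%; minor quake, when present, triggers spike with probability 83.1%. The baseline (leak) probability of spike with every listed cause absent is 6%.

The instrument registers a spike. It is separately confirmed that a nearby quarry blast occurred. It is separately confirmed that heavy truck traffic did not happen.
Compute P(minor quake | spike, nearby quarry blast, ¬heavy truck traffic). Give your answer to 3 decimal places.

P(minor quake | spike, nearby quarry blast, ¬heavy truck traffic) ≈ 0.285

Under noisy-OR, P(spike | causes) = 1 − (1−0.06)·∏(1−qᵢ) over the active causes.
P(spike | nearby quarry blast, ¬heavy truck traffic) = 0.62306*0.79 + 0.936297*0.21 = 0.492217 + 0.196622 = 0.688839
The minor quake-present share is 0.936297*0.21 = 0.196622.
Hence the posterior is 0.196622/0.688839 ≈ 0.285.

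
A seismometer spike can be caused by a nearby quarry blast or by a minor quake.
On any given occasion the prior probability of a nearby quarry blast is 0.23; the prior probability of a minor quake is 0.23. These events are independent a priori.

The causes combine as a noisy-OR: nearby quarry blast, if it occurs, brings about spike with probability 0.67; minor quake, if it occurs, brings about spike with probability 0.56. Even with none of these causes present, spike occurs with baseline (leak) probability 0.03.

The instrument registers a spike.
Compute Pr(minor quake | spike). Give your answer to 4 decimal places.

Pr(minor quake | spike) ≈ 0.5154

Under noisy-OR, P(spike | causes) = 1 − (1−0.03)·∏(1−qᵢ) over the active causes.
For the numerator, keep only minor quake=true terms: 0.101514 + 0.045449 = 0.146963
The normalizing constant is 0.03·0.77·0.77 + 0.5732·0.77·0.23 + 0.6799·0.23·0.77 + 0.859156·0.23·0.23 = 0.285160
P(minor quake | spike) = 0.146963/0.285160 ≈ 0.5154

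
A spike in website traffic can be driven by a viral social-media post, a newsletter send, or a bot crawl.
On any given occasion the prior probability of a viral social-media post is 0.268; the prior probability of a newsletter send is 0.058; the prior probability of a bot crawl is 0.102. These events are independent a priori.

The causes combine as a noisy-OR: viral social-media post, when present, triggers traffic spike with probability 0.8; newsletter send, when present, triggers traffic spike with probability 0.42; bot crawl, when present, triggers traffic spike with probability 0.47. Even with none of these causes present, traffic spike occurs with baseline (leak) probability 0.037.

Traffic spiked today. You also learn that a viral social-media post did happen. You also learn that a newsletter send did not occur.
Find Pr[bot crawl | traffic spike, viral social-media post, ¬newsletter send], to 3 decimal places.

Under noisy-OR, P(traffic spike | causes) = 1 − (1−0.037)·∏(1−qᵢ) over the active causes.
For the numerator, keep only bot crawl=true terms: 0.897922×0.102 = 0.091588
The normalizing constant is 0.8074×0.898 + 0.897922×0.102 = 0.816633
P(bot crawl | traffic spike, viral social-media post, ¬newsletter send) = 0.091588/0.816633 ≈ 0.112

Pr[bot crawl | traffic spike, viral social-media post, ¬newsletter send] ≈ 0.112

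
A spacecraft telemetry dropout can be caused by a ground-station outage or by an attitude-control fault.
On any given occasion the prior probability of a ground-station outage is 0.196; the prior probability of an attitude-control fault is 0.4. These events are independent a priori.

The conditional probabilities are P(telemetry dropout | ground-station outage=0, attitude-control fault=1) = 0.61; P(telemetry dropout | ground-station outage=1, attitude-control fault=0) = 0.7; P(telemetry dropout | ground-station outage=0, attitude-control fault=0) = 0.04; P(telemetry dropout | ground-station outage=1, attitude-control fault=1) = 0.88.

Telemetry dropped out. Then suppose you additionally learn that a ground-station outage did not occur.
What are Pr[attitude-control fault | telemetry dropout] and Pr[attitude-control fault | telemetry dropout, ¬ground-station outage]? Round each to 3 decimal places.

Pr[attitude-control fault | telemetry dropout] ≈ 0.723; Pr[attitude-control fault | telemetry dropout, ¬ground-station outage] ≈ 0.910

For the numerator, keep only attitude-control fault=true terms: 0.196176 + 0.068992 = 0.265168
The normalizing constant is 0.04·0.804·0.6 + 0.61·0.804·0.4 + 0.7·0.196·0.6 + 0.88·0.196·0.4 = 0.366784
Posterior = 0.265168 / 0.366784 ≈ 0.723

Now also conditioning on ground-station outage≠true:
Weight on attitude-control fault=true, given the evidence: 0.61·0.4 = 0.244000
Denominator P(telemetry dropout | ¬ground-station outage): 0.04·0.6 + 0.61·0.4 = 0.268000
P(attitude-control fault | telemetry dropout, ¬ground-station outage) = 0.244000/0.268000 ≈ 0.910
With ground-station outage excluded, attitude-control fault must carry more of the explanatory weight for the telemetry dropout.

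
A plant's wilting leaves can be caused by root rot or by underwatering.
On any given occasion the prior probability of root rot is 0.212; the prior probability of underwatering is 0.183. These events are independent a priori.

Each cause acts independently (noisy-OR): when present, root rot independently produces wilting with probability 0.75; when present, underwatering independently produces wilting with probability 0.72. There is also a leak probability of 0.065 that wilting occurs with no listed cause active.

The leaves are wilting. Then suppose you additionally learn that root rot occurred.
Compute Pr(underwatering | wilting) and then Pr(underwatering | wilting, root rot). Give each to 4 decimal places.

Pr(underwatering | wilting) ≈ 0.4498; Pr(underwatering | wilting, root rot) ≈ 0.2146

Under noisy-OR, P(wilting | causes) = 1 − (1−0.065)·∏(1−qᵢ) over the active causes.
Enumerate the 4 (root rot, underwatering) configurations and weight by the priors:
  P(wilting) = 0.065*0.788*0.817 + 0.7382*0.788*0.183 + 0.76625*0.212*0.817 + 0.93455*0.212*0.183
        = 0.041847 + 0.106451 + 0.132718 + 0.036257 = 0.317273
Keeping only the underwatering-present terms gives 0.142708, so
  P(underwatering | wilting) = 0.142708 / 0.317273 ≈ 0.4498

Now also conditioning on root rot=true:
For the numerator, keep only underwatering=true terms: 0.93455*0.183 = 0.171023
Denominator P(wilting | root rot): 0.76625*0.817 + 0.93455*0.183 = 0.797049
Posterior = 0.171023 / 0.797049 ≈ 0.2146
— root rot explains away the evidence for underwatering.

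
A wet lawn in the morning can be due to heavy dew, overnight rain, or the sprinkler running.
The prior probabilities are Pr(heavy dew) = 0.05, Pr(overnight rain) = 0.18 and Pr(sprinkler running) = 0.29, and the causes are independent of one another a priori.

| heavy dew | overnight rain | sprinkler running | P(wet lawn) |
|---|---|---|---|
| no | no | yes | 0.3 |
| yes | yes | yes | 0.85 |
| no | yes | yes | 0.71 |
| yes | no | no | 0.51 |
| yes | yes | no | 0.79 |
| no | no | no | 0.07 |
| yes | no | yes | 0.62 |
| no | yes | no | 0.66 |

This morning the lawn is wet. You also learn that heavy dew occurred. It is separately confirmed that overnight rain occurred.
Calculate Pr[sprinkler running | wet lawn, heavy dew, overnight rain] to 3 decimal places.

For the numerator, keep only sprinkler running=true terms: 0.85*0.29 = 0.246500
Denominator P(wet lawn | heavy dew, overnight rain): 0.79*0.71 + 0.85*0.29 = 0.807400
P(sprinkler running | wet lawn, heavy dew, overnight rain) = 0.246500/0.807400 ≈ 0.305

Pr[sprinkler running | wet lawn, heavy dew, overnight rain] ≈ 0.305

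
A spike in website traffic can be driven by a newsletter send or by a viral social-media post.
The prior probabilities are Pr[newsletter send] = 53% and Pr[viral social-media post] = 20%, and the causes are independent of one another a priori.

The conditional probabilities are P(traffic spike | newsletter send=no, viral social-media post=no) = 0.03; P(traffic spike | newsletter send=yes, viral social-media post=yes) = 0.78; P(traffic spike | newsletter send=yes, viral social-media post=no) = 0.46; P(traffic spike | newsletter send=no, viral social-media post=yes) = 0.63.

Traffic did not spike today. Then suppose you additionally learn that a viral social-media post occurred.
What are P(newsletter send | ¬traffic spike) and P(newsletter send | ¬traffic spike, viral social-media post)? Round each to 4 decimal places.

P(¬traffic spike) = 0.97×0.47×0.8 + 0.37×0.47×0.2 + 0.54×0.53×0.8 + 0.22×0.53×0.2 = 0.364720 + 0.034780 + 0.228960 + 0.023320 = 0.651780
The newsletter send-present share is 0.228960 + 0.023320 = 0.252280.
So P(newsletter send | ¬traffic spike) = 0.252280/0.651780 ≈ 0.3871.

With the extra evidence:
P(¬traffic spike | viral social-media post) = 0.37·0.47 + 0.22·0.53 = 0.173900 + 0.116600 = 0.290500
Of this, 0.116600 comes from 0.22·0.53 (the newsletter send=true cases).
So P(newsletter send | ¬traffic spike, viral social-media post) = 0.116600/0.290500 ≈ 0.4014.

P(newsletter send | ¬traffic spike) ≈ 0.3871; P(newsletter send | ¬traffic spike, viral social-media post) ≈ 0.4014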